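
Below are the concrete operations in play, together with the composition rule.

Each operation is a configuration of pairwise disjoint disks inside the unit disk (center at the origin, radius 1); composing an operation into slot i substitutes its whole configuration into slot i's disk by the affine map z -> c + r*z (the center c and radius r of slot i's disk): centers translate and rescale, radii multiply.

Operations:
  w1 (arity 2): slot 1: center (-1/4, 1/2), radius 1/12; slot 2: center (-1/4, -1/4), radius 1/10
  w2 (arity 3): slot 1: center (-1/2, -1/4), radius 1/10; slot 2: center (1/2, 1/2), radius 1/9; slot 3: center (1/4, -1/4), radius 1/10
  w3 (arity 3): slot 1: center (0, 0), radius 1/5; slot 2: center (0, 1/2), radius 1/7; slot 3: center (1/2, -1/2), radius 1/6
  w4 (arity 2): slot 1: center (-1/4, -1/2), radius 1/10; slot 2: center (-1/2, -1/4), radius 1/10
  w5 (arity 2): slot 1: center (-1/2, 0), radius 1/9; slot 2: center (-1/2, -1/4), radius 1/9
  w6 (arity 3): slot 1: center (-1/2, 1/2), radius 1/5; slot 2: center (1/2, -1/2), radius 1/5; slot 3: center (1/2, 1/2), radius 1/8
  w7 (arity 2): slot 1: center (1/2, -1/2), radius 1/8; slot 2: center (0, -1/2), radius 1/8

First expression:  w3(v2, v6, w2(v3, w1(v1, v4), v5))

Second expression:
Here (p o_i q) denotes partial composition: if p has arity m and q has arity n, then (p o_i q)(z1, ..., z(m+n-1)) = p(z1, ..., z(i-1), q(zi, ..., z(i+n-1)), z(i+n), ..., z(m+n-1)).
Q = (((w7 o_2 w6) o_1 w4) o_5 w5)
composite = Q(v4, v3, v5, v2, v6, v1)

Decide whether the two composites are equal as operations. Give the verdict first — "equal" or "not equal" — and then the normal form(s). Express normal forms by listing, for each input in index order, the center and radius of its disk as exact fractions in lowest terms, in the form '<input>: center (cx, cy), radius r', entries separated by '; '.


not equal: they reduce to v1: center (125/216, -11/27), radius 1/648; v2: center (0, 0), radius 1/5; v3: center (5/12, -13/24), radius 1/60; v4: center (125/216, -91/216), radius 1/540; v5: center (13/24, -13/24), radius 1/60; v6: center (0, 1/2), radius 1/7 and v1: center (7/128, -113/256), radius 1/576; v2: center (1/16, -9/16), radius 1/40; v3: center (7/16, -17/32), radius 1/80; v4: center (15/32, -9/16), radius 1/80; v5: center (-1/16, -7/16), radius 1/40; v6: center (7/128, -7/16), radius 1/576

The first expression reduces to v1: center (125/216, -11/27), radius 1/648; v2: center (0, 0), radius 1/5; v3: center (5/12, -13/24), radius 1/60; v4: center (125/216, -91/216), radius 1/540; v5: center (13/24, -13/24), radius 1/60; v6: center (0, 1/2), radius 1/7
The second expression reduces to v1: center (7/128, -113/256), radius 1/576; v2: center (1/16, -9/16), radius 1/40; v3: center (7/16, -17/32), radius 1/80; v4: center (15/32, -9/16), radius 1/80; v5: center (-1/16, -7/16), radius 1/40; v6: center (7/128, -7/16), radius 1/576
They disagree, so not equal.


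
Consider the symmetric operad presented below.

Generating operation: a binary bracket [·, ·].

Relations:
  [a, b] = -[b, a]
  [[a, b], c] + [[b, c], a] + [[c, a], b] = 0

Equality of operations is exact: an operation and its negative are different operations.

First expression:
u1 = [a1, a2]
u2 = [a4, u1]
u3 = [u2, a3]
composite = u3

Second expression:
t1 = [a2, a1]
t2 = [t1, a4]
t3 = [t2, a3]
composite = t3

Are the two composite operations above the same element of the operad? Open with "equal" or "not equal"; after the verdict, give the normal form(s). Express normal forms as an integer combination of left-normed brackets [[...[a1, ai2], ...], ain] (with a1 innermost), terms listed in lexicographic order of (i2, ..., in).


equal: each reduces to -[[[a1, a2], a4], a3]

Reducing the first expression gives -[[[a1, a2], a4], a3]
Reducing the second expression gives -[[[a1, a2], a4], a3]
Identical normal forms: equal.


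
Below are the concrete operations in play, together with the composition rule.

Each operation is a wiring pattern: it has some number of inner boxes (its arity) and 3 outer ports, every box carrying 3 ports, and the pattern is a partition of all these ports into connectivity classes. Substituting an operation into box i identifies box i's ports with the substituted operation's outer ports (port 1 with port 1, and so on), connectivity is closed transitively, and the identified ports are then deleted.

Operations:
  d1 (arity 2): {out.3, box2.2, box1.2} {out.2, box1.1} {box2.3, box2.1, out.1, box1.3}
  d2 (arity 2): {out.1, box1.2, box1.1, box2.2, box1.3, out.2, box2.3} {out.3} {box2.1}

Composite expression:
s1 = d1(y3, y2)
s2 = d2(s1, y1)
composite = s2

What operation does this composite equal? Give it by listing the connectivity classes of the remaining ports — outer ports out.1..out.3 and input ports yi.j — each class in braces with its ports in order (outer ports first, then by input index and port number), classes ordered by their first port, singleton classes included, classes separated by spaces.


Two ports join when wires chain via d2-identified ports.
d1 over (y3, y2) gives {out.1, y2.1, y2.3, y3.3} {out.2, y3.1} {out.3, y2.2, y3.2}, out.j being that stage's outer ports
d2 over (y3, y2, y1) gives {out.1, out.2, y1.2, y1.3, y2.1, y2.2, y2.3, y3.1, y3.2, y3.3} {out.3} {y1.1}, out.j being that stage's outer ports

{out.1, out.2, y1.2, y1.3, y2.1, y2.2, y2.3, y3.1, y3.2, y3.3} {out.3} {y1.1}


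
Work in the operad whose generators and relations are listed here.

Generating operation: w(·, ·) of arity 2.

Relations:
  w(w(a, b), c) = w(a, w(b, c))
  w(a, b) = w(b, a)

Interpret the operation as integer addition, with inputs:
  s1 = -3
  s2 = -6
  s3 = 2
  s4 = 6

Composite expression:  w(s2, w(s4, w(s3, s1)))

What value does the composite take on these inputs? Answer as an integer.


-1

w(s3, s1) = -1
w(s4, w(s3, s1)) = 5
w(s2, w(s4, w(s3, s1))) = -1


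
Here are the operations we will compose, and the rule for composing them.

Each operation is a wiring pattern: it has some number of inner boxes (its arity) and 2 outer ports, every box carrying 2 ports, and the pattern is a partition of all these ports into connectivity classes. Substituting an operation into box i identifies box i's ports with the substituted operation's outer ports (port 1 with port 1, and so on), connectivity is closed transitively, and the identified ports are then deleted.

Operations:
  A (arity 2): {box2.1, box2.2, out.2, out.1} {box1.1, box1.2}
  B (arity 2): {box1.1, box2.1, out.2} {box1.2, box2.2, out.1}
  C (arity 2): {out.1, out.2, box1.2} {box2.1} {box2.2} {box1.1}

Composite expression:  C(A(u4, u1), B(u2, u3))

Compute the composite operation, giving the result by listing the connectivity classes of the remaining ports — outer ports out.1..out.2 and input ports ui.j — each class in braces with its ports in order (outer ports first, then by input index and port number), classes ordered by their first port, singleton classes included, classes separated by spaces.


{out.1, out.2, u1.1, u1.2} {u2.1, u3.1} {u2.2, u3.2} {u4.1, u4.2}

Connectivity passes through glued C-boundaries; trace each wire chain.
stage A: inputs (u4, u1), connectivity {out.1, out.2, u1.1, u1.2} {u4.1, u4.2}, out.j its boundary
stage B: inputs (u2, u3), connectivity {out.1, u2.2, u3.2} {out.2, u2.1, u3.1}, out.j its boundary
stage C: inputs (u4, u1, u2, u3), connectivity {out.1, out.2, u1.1, u1.2} {u2.1, u3.1} {u2.2, u3.2} {u4.1, u4.2}, out.j its boundary


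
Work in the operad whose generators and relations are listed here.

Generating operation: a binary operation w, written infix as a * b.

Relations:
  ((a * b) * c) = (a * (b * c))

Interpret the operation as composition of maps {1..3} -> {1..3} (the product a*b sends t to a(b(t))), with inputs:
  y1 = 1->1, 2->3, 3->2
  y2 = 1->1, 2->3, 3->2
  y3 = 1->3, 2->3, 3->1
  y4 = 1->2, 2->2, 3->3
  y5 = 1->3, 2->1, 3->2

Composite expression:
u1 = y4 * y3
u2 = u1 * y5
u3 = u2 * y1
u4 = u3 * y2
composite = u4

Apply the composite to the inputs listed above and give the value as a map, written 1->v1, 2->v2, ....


1->2, 2->3, 3->3

(y4 * y3) = 1->3, 2->3, 3->2
((y4 * y3) * y5) = 1->2, 2->3, 3->3
(((y4 * y3) * y5) * y1) = 1->2, 2->3, 3->3
((((y4 * y3) * y5) * y1) * y2) = 1->2, 2->3, 3->3


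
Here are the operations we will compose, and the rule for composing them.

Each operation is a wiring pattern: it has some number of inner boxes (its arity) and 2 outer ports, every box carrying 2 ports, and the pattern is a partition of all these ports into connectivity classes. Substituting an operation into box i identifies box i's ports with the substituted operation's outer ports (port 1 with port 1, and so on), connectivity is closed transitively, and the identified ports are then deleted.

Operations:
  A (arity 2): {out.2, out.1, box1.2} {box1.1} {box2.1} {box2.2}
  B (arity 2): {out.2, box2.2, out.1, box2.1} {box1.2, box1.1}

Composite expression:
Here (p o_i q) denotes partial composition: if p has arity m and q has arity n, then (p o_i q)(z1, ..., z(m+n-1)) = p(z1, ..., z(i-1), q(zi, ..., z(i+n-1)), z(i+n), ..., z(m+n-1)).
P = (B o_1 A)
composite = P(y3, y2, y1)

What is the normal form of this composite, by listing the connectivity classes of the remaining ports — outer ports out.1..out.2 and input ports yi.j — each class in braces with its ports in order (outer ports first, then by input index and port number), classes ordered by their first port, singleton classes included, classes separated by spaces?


Treat the ports identified at B as solder joints: merge, then drop.
through A, on inputs (y3, y2): {out.1, out.2, y3.2} {y2.1} {y2.2} {y3.1} (out.j = stage outer ports)
through B, on inputs (y3, y2, y1): {out.1, out.2, y1.1, y1.2} {y2.1} {y2.2} {y3.1} {y3.2} (out.j = stage outer ports)

{out.1, out.2, y1.1, y1.2} {y2.1} {y2.2} {y3.1} {y3.2}


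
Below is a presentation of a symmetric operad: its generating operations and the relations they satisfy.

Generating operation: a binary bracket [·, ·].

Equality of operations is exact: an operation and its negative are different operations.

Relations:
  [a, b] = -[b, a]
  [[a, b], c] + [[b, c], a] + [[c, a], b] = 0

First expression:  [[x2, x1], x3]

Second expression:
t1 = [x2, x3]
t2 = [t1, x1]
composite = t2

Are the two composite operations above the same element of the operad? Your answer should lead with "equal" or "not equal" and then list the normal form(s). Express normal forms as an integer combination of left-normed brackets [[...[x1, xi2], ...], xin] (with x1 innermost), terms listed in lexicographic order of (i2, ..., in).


not equal: they reduce to -[[x1, x2], x3] and -[[x1, x2], x3] + [[x1, x3], x2]

The first composite normalizes to -[[x1, x2], x3]
The second composite normalizes to -[[x1, x2], x3] + [[x1, x3], x2]
They disagree, so not equal.


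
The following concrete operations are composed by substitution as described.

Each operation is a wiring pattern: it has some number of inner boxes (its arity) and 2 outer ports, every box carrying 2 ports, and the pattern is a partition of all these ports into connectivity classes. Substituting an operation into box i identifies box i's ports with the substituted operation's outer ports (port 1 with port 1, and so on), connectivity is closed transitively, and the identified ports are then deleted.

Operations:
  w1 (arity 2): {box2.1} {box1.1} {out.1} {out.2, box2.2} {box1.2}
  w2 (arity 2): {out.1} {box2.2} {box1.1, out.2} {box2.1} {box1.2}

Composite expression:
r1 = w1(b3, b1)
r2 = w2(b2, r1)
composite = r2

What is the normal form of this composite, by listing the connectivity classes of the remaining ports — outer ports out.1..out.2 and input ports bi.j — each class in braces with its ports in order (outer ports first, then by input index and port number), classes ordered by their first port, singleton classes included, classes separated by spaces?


{out.1} {out.2, b2.1} {b1.1} {b1.2} {b2.2} {b3.1} {b3.2}

Reachability decides: close wires over w2-identified ports.
composing w1 on (b3, b1), with out.j its own outer ports: {out.1} {out.2, b1.2} {b1.1} {b3.1} {b3.2}
composing w2 on (b2, b3, b1), with out.j its own outer ports: {out.1} {out.2, b2.1} {b1.1} {b1.2} {b2.2} {b3.1} {b3.2}


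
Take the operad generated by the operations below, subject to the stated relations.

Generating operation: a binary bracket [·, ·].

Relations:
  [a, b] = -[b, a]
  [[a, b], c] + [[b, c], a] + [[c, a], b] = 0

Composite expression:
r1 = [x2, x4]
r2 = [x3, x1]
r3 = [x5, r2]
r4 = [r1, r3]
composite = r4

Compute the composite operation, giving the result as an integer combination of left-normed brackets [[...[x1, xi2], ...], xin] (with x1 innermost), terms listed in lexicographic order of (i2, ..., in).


-[[[[x1, x3], x5], x2], x4] + [[[[x1, x3], x5], x4], x2]

Skip Jacobi rewriting: expand, keep x1-initial words, read off terms.
Composite bracket: [[x2, x4], [x5, [x3, x1]]]
Under [a, b] = ab - ba we get 16 signed associative words (2^4 = 16).
Only words starting with x1 matter:
  sign of x1x3x5x2x4 is -1, so it contributes -[[[[x1, x3], x5], x2], x4]
  sign of x1x3x5x4x2 is +1, so it contributes +[[[[x1, x3], x5], x4], x2]


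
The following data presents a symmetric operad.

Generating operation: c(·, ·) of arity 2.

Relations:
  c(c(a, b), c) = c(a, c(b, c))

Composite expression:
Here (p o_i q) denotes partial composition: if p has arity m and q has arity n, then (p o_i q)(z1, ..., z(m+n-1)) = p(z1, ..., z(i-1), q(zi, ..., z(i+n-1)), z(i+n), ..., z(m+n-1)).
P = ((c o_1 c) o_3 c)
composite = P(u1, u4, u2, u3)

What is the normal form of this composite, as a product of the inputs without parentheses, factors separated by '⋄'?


u1 ⋄ u4 ⋄ u2 ⋄ u3

The c-tree's shape is irrelevant; the u-reading-order decides.
c(u1, u4) linearizes to u1 ⋄ u4
c(u2, u3) linearizes to u2 ⋄ u3
c(c(u1, u4), c(u2, u3)) linearizes to u1 ⋄ u4 ⋄ u2 ⋄ u3


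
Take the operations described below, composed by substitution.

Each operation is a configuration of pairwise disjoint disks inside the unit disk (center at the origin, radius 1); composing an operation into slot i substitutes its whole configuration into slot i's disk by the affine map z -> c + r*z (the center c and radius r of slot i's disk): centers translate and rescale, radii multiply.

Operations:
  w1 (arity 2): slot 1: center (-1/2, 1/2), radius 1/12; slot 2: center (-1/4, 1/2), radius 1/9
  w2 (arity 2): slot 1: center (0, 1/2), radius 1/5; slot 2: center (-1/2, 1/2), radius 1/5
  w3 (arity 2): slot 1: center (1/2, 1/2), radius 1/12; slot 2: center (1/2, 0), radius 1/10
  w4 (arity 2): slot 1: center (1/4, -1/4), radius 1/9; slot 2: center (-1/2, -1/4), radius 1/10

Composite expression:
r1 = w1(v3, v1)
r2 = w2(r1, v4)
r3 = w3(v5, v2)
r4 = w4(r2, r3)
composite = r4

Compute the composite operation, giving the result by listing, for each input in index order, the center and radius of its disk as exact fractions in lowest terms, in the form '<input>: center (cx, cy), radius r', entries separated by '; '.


v1: center (11/45, -11/60), radius 1/405; v2: center (-9/20, -1/4), radius 1/100; v3: center (43/180, -11/60), radius 1/540; v4: center (7/36, -7/36), radius 1/45; v5: center (-9/20, -1/5), radius 1/120

Below w4, radii multiply path by path; the v-disk centers shift.
for v3, the 3-step affine chain lands on center (43/180, -11/60), radius 1/540
for v1, the 3-step affine chain lands on center (11/45, -11/60), radius 1/405
for v4, the 2-step affine chain lands on center (7/36, -7/36), radius 1/45
for v5, the 2-step affine chain lands on center (-9/20, -1/5), radius 1/120
for v2, the 2-step affine chain lands on center (-9/20, -1/4), radius 1/100


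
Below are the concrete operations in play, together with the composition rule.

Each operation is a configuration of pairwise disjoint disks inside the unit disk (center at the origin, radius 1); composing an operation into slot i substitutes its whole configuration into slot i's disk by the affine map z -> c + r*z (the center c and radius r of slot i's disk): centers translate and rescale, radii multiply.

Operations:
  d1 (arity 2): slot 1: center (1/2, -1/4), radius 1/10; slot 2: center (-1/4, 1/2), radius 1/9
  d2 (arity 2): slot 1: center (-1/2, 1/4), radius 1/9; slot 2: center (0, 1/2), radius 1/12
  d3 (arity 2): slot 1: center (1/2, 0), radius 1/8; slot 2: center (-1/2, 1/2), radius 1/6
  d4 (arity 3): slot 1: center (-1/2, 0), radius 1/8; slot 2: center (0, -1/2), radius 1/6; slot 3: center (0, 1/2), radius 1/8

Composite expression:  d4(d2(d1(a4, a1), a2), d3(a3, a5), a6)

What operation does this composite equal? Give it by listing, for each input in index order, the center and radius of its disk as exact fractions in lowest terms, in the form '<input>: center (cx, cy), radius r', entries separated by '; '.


Each a-disk chains the slot maps above it in d4; radii multiply.
a4: after 3 affine steps, its disk has center (-5/9, 1/36), radius 1/720
a1: after 3 affine steps, its disk has center (-163/288, 11/288), radius 1/648
a2: after 2 affine steps, its disk has center (-1/2, 1/16), radius 1/96
a3: after 2 affine steps, its disk has center (1/12, -1/2), radius 1/48
a5: after 2 affine steps, its disk has center (-1/12, -5/12), radius 1/36
a6: after 1 affine step, its disk has center (0, 1/2), radius 1/8

a1: center (-163/288, 11/288), radius 1/648; a2: center (-1/2, 1/16), radius 1/96; a3: center (1/12, -1/2), radius 1/48; a4: center (-5/9, 1/36), radius 1/720; a5: center (-1/12, -5/12), radius 1/36; a6: center (0, 1/2), radius 1/8


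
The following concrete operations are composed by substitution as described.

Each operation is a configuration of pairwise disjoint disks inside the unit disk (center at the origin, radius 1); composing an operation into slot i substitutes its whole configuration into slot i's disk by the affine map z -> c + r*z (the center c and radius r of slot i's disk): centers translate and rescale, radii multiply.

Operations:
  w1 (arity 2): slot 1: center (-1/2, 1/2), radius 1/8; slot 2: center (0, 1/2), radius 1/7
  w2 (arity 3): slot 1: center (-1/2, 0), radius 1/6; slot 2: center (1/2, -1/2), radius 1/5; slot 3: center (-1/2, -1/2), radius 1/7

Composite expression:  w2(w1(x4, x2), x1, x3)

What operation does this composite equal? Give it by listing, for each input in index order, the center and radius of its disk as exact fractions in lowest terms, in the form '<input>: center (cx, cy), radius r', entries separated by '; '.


Below w2, radii multiply path by path; the x-disk centers shift.
input x4: applying the 2 nested substitutions gives center (-7/12, 1/12), radius 1/48
input x2: applying the 2 nested substitutions gives center (-1/2, 1/12), radius 1/42
input x1: applying the 1 nested substitution gives center (1/2, -1/2), radius 1/5
input x3: applying the 1 nested substitution gives center (-1/2, -1/2), radius 1/7

x1: center (1/2, -1/2), radius 1/5; x2: center (-1/2, 1/12), radius 1/42; x3: center (-1/2, -1/2), radius 1/7; x4: center (-7/12, 1/12), radius 1/48


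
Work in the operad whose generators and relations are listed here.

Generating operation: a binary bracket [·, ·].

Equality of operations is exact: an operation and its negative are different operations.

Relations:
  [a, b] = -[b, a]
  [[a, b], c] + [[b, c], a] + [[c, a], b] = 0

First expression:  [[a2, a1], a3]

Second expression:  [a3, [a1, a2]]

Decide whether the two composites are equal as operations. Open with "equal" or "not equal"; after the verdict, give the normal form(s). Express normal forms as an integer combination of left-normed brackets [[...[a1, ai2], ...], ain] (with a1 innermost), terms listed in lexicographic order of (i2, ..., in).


The first expression, normalized: -[[a1, a2], a3]
The second expression, normalized: -[[a1, a2], a3]
Same normal form: equal.

equal; both compose to -[[a1, a2], a3]


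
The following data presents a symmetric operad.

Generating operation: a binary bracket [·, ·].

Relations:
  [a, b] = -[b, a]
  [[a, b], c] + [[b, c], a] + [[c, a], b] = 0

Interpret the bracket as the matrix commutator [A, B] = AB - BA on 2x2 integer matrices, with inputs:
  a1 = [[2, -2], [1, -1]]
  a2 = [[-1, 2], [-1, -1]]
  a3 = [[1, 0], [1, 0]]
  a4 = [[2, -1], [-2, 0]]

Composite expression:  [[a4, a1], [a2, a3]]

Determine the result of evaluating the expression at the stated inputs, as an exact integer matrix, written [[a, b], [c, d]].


[a4, a1] = [[-5, -1], [-8, 5]]
[a2, a3] = [[2, -2], [-1, -2]]
[[a4, a1], [a2, a3]] = [[-15, 24], [-42, 15]]

[[-15, 24], [-42, 15]]


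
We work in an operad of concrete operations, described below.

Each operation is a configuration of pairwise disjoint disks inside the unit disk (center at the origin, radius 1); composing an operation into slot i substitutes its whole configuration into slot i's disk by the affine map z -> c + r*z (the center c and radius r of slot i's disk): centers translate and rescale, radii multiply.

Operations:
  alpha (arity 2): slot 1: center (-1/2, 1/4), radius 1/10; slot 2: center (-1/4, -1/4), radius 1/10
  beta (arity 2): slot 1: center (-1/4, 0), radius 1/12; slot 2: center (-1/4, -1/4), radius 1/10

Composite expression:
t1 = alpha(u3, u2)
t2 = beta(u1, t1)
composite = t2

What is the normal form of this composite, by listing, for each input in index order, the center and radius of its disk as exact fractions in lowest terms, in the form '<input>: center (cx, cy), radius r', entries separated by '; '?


Follow each u-input down from beta: c' goes to c + r*c', radius to r*r'.
for u1, the 1-step affine chain lands on center (-1/4, 0), radius 1/12
for u3, the 2-step affine chain lands on center (-3/10, -9/40), radius 1/100
for u2, the 2-step affine chain lands on center (-11/40, -11/40), radius 1/100

u1: center (-1/4, 0), radius 1/12; u2: center (-11/40, -11/40), radius 1/100; u3: center (-3/10, -9/40), radius 1/100


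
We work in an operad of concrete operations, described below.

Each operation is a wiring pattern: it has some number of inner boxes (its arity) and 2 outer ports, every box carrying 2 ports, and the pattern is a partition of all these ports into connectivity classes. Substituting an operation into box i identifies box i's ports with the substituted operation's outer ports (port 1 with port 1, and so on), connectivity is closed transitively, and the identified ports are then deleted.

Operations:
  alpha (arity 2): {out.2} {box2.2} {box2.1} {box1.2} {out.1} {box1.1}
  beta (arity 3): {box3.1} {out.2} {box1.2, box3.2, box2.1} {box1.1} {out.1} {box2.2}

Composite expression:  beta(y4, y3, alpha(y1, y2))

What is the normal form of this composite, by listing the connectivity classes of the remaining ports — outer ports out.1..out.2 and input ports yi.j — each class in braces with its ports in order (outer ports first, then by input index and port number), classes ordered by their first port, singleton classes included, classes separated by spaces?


{out.1} {out.2} {y1.1} {y1.2} {y2.1} {y2.2} {y3.1, y4.2} {y3.2} {y4.1}

After gluing at beta, chains via deleted ports link the y-ports.
stage alpha: inputs (y1, y2), connectivity {out.1} {out.2} {y1.1} {y1.2} {y2.1} {y2.2}, out.j its boundary
stage beta: inputs (y4, y3, y1, y2), connectivity {out.1} {out.2} {y1.1} {y1.2} {y2.1} {y2.2} {y3.1, y4.2} {y3.2} {y4.1}, out.j its boundary


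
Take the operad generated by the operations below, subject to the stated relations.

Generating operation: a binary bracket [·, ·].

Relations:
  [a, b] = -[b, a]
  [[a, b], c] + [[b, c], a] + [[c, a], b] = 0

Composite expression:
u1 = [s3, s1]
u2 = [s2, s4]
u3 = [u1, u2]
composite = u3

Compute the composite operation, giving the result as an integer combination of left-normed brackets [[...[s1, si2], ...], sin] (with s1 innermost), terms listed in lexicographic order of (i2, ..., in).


-[[[s1, s3], s2], s4] + [[[s1, s3], s4], s2]

Expand each bracket as ab - ba; the s1-initial words give the coefficients.
Composite bracket: [[s3, s1], [s2, s4]]
Full expansion: 8 signed words from ab - ba (2^3 = 8).
Words beginning with s1 determine it all:
  s1s3s2s4 (sign -1) contributes -[[[s1, s3], s2], s4]
  s1s3s4s2 (sign +1) contributes +[[[s1, s3], s4], s2]


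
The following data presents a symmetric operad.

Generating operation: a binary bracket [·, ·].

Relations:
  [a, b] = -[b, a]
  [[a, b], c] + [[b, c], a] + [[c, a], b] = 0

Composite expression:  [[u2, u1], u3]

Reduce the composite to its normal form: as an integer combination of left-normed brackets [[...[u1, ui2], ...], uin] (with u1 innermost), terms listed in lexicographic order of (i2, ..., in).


-[[u1, u2], u3]

Left-normed coefficients sit on the u1-initial expansion words.
Composite bracket: [[u2, u1], u3]
Applying ab - ba throughout gives 4 signed words (2^2 = 4).
Keep just the words that open with u1:
  sign of u1u2u3 is -1, so it contributes -[[u1, u2], u3]


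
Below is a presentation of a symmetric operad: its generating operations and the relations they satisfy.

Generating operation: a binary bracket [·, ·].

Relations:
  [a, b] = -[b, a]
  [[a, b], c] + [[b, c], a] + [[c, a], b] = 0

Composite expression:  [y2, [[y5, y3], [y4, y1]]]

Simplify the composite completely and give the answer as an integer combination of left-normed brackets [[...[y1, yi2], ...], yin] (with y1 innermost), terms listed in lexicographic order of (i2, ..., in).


[[[[y1, y4], y3], y5], y2] - [[[[y1, y4], y5], y3], y2]


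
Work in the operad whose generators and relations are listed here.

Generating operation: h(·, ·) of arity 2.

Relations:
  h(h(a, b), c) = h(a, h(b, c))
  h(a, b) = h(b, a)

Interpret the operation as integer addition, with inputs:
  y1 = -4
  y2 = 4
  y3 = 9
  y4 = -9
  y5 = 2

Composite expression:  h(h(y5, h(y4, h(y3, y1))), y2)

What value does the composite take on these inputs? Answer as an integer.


2

h(y3, y1) = 5
h(y4, h(y3, y1)) = -4
h(y5, h(y4, h(y3, y1))) = -2
h(h(y5, h(y4, h(y3, y1))), y2) = 2


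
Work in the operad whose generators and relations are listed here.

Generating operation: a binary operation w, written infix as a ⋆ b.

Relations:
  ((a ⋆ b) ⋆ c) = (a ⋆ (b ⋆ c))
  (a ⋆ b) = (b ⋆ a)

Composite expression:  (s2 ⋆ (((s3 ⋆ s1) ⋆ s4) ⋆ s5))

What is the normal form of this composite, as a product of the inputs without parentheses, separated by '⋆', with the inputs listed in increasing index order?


s1 ⋆ s2 ⋆ s3 ⋆ s4 ⋆ s5


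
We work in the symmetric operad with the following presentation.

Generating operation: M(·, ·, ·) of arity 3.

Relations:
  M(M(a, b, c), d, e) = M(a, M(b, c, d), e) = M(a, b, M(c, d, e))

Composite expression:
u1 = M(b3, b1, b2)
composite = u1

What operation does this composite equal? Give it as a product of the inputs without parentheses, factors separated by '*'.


b3 * b1 * b2

The M-tree's shape is irrelevant; the b-reading-order decides.
M(b3, b1, b2) flattens to b3 * b1 * b2


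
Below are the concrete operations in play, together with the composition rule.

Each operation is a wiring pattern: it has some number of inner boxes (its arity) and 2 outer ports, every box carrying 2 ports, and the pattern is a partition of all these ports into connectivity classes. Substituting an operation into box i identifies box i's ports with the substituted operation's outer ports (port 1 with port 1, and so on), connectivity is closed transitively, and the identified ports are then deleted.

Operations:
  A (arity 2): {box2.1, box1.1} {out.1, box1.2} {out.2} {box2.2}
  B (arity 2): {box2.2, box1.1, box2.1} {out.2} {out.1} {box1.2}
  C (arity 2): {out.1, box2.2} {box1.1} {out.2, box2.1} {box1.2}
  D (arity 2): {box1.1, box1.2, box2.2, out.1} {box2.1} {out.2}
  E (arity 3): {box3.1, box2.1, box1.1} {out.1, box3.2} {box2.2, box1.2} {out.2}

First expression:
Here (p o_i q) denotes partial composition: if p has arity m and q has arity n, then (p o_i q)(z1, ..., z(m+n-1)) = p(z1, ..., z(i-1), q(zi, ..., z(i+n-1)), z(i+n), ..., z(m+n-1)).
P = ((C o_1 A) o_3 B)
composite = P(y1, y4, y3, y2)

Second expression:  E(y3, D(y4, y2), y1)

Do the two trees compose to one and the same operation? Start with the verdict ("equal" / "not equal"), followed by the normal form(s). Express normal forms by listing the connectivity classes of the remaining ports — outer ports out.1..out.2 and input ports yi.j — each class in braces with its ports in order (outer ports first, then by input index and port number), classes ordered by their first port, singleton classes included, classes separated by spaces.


not equal: they reduce to {out.1} {out.2} {y1.1, y4.1} {y1.2} {y2.1, y2.2, y3.1} {y3.2} {y4.2} and {out.1, y1.2} {out.2} {y1.1, y2.2, y3.1, y4.1, y4.2} {y2.1} {y3.2}

Normal form of the first expression: {out.1} {out.2} {y1.1, y4.1} {y1.2} {y2.1, y2.2, y3.1} {y3.2} {y4.2}
Normal form of the second expression: {out.1, y1.2} {out.2} {y1.1, y2.2, y3.1, y4.1, y4.2} {y2.1} {y3.2}
They disagree, so not equal.


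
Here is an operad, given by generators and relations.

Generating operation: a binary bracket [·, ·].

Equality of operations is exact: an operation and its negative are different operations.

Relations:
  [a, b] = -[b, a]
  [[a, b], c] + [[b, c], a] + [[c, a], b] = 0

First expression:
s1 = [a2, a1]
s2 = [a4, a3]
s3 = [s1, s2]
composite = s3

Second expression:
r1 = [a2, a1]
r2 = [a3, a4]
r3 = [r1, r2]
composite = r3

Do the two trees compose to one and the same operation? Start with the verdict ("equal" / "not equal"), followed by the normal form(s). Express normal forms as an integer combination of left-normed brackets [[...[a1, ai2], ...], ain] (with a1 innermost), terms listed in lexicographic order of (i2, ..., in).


In normal form, the first expression is [[[a1, a2], a3], a4] - [[[a1, a2], a4], a3]
In normal form, the second expression is -[[[a1, a2], a3], a4] + [[[a1, a2], a4], a3]
The forms do not match — not equal.

not equal; the first gives [[[a1, a2], a3], a4] - [[[a1, a2], a4], a3] and the second -[[[a1, a2], a3], a4] + [[[a1, a2], a4], a3]


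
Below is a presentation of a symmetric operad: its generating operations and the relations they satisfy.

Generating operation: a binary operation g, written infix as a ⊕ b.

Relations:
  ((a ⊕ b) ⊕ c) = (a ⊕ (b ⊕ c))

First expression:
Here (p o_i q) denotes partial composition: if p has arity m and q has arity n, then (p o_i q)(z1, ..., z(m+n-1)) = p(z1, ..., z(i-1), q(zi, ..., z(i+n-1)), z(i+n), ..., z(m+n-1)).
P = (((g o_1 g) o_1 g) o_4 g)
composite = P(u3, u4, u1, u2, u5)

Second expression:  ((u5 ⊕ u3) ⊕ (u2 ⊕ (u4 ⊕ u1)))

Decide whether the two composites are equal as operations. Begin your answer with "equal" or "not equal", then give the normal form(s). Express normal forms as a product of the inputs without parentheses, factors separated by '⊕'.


not equal — first u3 ⊕ u4 ⊕ u1 ⊕ u2 ⊕ u5, second u5 ⊕ u3 ⊕ u2 ⊕ u4 ⊕ u1

Normal form of the first expression: u3 ⊕ u4 ⊕ u1 ⊕ u2 ⊕ u5
Normal form of the second expression: u5 ⊕ u3 ⊕ u2 ⊕ u4 ⊕ u1
Different reductions; not equal.


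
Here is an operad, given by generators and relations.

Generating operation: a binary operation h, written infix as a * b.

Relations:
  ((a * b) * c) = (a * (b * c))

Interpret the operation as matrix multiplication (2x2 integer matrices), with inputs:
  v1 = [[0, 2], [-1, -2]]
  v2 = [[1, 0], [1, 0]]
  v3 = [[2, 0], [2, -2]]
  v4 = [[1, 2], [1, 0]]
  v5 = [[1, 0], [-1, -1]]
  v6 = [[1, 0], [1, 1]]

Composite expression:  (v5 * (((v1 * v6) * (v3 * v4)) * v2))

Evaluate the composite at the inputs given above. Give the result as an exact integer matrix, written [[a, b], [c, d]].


[[20, 0], [6, 0]]


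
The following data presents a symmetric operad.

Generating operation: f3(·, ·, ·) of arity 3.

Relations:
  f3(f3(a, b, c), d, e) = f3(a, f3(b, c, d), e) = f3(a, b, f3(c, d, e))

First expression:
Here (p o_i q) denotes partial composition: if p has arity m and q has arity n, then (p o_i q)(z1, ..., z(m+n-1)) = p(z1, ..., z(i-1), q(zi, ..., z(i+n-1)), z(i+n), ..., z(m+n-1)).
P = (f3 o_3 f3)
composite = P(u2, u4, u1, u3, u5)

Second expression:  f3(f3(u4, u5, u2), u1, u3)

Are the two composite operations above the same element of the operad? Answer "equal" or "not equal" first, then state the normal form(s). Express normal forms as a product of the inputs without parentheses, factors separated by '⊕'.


Normal form of the first expression: u2 ⊕ u4 ⊕ u1 ⊕ u3 ⊕ u5
Normal form of the second expression: u4 ⊕ u5 ⊕ u2 ⊕ u1 ⊕ u3
The normal forms differ: not equal.

not equal — first u2 ⊕ u4 ⊕ u1 ⊕ u3 ⊕ u5, second u4 ⊕ u5 ⊕ u2 ⊕ u1 ⊕ u3


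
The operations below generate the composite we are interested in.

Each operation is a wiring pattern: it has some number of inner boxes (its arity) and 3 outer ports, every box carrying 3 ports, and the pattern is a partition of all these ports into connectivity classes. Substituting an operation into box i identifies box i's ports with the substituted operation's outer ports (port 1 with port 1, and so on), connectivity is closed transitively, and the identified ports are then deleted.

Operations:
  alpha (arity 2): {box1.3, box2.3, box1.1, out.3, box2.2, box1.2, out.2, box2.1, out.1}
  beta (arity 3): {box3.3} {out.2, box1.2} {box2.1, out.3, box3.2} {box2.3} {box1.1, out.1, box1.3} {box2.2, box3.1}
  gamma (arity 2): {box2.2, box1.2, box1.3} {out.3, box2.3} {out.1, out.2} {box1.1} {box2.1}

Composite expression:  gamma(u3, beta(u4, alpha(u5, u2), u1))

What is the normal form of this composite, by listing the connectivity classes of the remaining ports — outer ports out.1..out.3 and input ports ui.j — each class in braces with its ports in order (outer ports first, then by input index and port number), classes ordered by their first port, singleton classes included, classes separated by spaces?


{out.1, out.2} {out.3, u1.1, u1.2, u2.1, u2.2, u2.3, u5.1, u5.2, u5.3} {u1.3} {u3.1} {u3.2, u3.3, u4.2} {u4.1, u4.3}

Connectivity passes through glued gamma-boundaries; trace each wire chain.
alpha over (u5, u2) gives {out.1, out.2, out.3, u2.1, u2.2, u2.3, u5.1, u5.2, u5.3}, out.j being that stage's outer ports
beta over (u4, u5, u2, u1) gives {out.1, u4.1, u4.3} {out.2, u4.2} {out.3, u1.1, u1.2, u2.1, u2.2, u2.3, u5.1, u5.2, u5.3} {u1.3}, out.j being that stage's outer ports
gamma over (u3, u4, u5, u2, u1) gives {out.1, out.2} {out.3, u1.1, u1.2, u2.1, u2.2, u2.3, u5.1, u5.2, u5.3} {u1.3} {u3.1} {u3.2, u3.3, u4.2} {u4.1, u4.3}, out.j being that stage's outer ports


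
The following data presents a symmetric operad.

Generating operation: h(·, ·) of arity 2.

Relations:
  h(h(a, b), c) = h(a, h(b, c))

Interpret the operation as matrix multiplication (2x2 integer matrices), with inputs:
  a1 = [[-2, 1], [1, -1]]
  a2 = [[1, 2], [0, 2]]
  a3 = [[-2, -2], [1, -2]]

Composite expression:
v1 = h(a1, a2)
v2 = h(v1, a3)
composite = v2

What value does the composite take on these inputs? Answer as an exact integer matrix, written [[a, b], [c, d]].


[[2, 8], [-2, -2]]

h(a1, a2) = [[-2, -2], [1, 0]]
h(h(a1, a2), a3) = [[2, 8], [-2, -2]]


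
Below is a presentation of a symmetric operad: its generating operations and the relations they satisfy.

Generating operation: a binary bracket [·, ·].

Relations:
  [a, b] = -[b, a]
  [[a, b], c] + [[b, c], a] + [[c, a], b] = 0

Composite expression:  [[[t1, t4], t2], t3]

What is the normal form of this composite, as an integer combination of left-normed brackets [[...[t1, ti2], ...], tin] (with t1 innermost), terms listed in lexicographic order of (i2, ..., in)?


[[[t1, t4], t2], t3]

In the tensor algebra, words opening t1 carry the t1-anchored form.
Composite bracket: [[[t1, t4], t2], t3]
The bracket unfolds into 8 signed words via [a, b] = ab - ba (2^3 = 8).
Keep just the words that open with t1:
  t1t4t2t3 (sign +1) contributes +[[[t1, t4], t2], t3]


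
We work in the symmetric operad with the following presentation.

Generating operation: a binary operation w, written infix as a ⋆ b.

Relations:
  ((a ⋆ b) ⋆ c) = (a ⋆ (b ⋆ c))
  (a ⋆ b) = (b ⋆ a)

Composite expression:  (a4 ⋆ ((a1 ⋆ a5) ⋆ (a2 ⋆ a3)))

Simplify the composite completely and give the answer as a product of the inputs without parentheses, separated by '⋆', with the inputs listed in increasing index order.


a1 ⋆ a2 ⋆ a3 ⋆ a4 ⋆ a5

Reordering under w is free, so list the a-inputs canonically.
(a1 ⋆ a5) reduces to a1 ⋆ a5
(a2 ⋆ a3) reduces to a2 ⋆ a3
((a1 ⋆ a5) ⋆ (a2 ⋆ a3)) reduces to a1 ⋆ a5 ⋆ a2 ⋆ a3
(a4 ⋆ ((a1 ⋆ a5) ⋆ (a2 ⋆ a3))) reduces to a4 ⋆ a1 ⋆ a5 ⋆ a2 ⋆ a3
putting the inputs in ascending order: a1 ⋆ a2 ⋆ a3 ⋆ a4 ⋆ a5


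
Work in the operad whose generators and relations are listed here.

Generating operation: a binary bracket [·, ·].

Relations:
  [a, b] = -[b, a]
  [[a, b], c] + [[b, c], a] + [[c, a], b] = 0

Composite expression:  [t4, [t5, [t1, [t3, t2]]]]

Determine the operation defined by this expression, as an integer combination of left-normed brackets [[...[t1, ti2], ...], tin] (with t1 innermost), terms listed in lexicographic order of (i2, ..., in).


A multilinear Lie element is pinned by t1-initial words (t1 innermost).
Composite bracket: [t4, [t5, [t1, [t3, t2]]]]
The bracket unfolds into 16 signed words via [a, b] = ab - ba (2^4 = 16).
Only words starting with t1 matter:
  from t1t2t3t5t4, sign -1: term -[[[[t1, t2], t3], t5], t4]
  from t1t3t2t5t4, sign +1: term +[[[[t1, t3], t2], t5], t4]

-[[[[t1, t2], t3], t5], t4] + [[[[t1, t3], t2], t5], t4]


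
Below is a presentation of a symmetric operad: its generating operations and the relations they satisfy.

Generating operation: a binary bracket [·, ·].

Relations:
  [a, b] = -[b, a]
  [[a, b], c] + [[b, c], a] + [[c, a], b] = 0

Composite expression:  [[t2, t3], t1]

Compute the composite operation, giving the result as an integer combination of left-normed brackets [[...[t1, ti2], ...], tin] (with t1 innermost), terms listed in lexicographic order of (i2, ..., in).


-[[t1, t2], t3] + [[t1, t3], t2]


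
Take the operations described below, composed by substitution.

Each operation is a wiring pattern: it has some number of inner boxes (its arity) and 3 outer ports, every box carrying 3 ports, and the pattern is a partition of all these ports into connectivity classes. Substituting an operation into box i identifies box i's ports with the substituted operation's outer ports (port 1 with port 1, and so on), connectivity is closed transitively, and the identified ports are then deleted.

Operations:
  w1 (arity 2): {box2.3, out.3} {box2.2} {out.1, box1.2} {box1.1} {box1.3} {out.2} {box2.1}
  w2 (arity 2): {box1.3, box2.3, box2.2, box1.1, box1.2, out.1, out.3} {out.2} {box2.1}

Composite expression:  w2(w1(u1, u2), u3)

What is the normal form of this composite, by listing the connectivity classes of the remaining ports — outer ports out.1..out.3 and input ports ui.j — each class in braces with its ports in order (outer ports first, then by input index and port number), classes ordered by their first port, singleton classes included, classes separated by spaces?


{out.1, out.3, u1.2, u2.3, u3.2, u3.3} {out.2} {u1.1} {u1.3} {u2.1} {u2.2} {u3.1}


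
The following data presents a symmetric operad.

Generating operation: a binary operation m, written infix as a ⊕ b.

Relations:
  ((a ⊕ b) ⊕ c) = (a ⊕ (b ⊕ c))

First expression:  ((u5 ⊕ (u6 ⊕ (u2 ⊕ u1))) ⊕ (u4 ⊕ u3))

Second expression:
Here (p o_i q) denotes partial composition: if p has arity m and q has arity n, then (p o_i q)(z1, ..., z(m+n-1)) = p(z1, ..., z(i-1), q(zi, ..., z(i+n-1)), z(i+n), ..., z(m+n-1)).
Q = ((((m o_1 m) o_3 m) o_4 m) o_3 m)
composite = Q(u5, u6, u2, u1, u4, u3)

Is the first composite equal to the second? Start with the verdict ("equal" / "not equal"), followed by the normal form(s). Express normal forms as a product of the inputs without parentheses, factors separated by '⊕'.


Normal form of the first expression: u5 ⊕ u6 ⊕ u2 ⊕ u1 ⊕ u4 ⊕ u3
Normal form of the second expression: u5 ⊕ u6 ⊕ u2 ⊕ u1 ⊕ u4 ⊕ u3
Both agree, so they are equal.

equal; the common form is u5 ⊕ u6 ⊕ u2 ⊕ u1 ⊕ u4 ⊕ u3


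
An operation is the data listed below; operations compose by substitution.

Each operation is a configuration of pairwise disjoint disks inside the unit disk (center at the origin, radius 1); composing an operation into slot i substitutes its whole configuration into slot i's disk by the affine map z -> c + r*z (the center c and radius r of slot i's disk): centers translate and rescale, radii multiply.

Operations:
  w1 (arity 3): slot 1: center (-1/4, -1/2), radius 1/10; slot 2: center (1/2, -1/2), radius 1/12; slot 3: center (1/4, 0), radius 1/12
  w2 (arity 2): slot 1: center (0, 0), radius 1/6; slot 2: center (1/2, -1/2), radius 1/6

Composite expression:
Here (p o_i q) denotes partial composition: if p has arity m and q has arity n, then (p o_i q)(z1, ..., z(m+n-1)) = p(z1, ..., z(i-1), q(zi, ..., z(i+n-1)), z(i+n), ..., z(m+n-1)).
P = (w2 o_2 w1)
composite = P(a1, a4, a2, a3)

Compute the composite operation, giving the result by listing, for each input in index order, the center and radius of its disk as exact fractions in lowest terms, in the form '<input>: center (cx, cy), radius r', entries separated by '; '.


a1: center (0, 0), radius 1/6; a2: center (7/12, -7/12), radius 1/72; a3: center (13/24, -1/2), radius 1/72; a4: center (11/24, -7/12), radius 1/60

Nesting under w2 composes maps z -> c + r*z down each a-path.
a1: after 1 affine step, its disk has center (0, 0), radius 1/6
a4: after 2 affine steps, its disk has center (11/24, -7/12), radius 1/60
a2: after 2 affine steps, its disk has center (7/12, -7/12), radius 1/72
a3: after 2 affine steps, its disk has center (13/24, -1/2), radius 1/72
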